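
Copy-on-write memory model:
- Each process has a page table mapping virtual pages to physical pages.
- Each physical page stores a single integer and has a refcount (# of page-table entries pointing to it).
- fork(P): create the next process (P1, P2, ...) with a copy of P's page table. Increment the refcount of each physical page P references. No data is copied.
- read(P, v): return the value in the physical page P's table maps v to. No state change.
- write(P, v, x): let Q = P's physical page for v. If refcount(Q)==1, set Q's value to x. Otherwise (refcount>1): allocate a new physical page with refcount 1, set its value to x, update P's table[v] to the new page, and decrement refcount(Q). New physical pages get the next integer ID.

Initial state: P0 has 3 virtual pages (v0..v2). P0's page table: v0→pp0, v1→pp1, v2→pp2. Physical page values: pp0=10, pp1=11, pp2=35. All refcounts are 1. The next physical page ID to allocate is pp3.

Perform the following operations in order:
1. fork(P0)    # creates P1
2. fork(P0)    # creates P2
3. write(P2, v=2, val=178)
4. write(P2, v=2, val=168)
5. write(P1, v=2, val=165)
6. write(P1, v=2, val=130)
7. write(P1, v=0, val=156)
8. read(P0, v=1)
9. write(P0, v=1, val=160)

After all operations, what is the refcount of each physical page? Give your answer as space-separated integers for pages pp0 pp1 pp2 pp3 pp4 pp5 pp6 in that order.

Answer: 2 2 1 1 1 1 1

Derivation:
Op 1: fork(P0) -> P1. 3 ppages; refcounts: pp0:2 pp1:2 pp2:2
Op 2: fork(P0) -> P2. 3 ppages; refcounts: pp0:3 pp1:3 pp2:3
Op 3: write(P2, v2, 178). refcount(pp2)=3>1 -> COPY to pp3. 4 ppages; refcounts: pp0:3 pp1:3 pp2:2 pp3:1
Op 4: write(P2, v2, 168). refcount(pp3)=1 -> write in place. 4 ppages; refcounts: pp0:3 pp1:3 pp2:2 pp3:1
Op 5: write(P1, v2, 165). refcount(pp2)=2>1 -> COPY to pp4. 5 ppages; refcounts: pp0:3 pp1:3 pp2:1 pp3:1 pp4:1
Op 6: write(P1, v2, 130). refcount(pp4)=1 -> write in place. 5 ppages; refcounts: pp0:3 pp1:3 pp2:1 pp3:1 pp4:1
Op 7: write(P1, v0, 156). refcount(pp0)=3>1 -> COPY to pp5. 6 ppages; refcounts: pp0:2 pp1:3 pp2:1 pp3:1 pp4:1 pp5:1
Op 8: read(P0, v1) -> 11. No state change.
Op 9: write(P0, v1, 160). refcount(pp1)=3>1 -> COPY to pp6. 7 ppages; refcounts: pp0:2 pp1:2 pp2:1 pp3:1 pp4:1 pp5:1 pp6:1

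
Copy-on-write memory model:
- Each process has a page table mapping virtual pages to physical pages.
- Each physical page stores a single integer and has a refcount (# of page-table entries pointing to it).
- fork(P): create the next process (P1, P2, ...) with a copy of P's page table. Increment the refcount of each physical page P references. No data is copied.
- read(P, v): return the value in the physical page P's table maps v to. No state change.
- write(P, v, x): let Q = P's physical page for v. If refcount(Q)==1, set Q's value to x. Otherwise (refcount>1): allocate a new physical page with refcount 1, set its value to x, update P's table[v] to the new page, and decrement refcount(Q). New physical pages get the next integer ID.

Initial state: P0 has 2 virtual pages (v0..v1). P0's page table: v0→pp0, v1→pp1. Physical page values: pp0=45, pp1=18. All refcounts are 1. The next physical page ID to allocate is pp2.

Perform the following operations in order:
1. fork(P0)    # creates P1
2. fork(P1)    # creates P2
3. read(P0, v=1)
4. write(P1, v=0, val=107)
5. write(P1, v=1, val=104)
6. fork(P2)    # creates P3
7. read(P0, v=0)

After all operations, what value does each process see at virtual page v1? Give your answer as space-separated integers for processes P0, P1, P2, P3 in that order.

Op 1: fork(P0) -> P1. 2 ppages; refcounts: pp0:2 pp1:2
Op 2: fork(P1) -> P2. 2 ppages; refcounts: pp0:3 pp1:3
Op 3: read(P0, v1) -> 18. No state change.
Op 4: write(P1, v0, 107). refcount(pp0)=3>1 -> COPY to pp2. 3 ppages; refcounts: pp0:2 pp1:3 pp2:1
Op 5: write(P1, v1, 104). refcount(pp1)=3>1 -> COPY to pp3. 4 ppages; refcounts: pp0:2 pp1:2 pp2:1 pp3:1
Op 6: fork(P2) -> P3. 4 ppages; refcounts: pp0:3 pp1:3 pp2:1 pp3:1
Op 7: read(P0, v0) -> 45. No state change.
P0: v1 -> pp1 = 18
P1: v1 -> pp3 = 104
P2: v1 -> pp1 = 18
P3: v1 -> pp1 = 18

Answer: 18 104 18 18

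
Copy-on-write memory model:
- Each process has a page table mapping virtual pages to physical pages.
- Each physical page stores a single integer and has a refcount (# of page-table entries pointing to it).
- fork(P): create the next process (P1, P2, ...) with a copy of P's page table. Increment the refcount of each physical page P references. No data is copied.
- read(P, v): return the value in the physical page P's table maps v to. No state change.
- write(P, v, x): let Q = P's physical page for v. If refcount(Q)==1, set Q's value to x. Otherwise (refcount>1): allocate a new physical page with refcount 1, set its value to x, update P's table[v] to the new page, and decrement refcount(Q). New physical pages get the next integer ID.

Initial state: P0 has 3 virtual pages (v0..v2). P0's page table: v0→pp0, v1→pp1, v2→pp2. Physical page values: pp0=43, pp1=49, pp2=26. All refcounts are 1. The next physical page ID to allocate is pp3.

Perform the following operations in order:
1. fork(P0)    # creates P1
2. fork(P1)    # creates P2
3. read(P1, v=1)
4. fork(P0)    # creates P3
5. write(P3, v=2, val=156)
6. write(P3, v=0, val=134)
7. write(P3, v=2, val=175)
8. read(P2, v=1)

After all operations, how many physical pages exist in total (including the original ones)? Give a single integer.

Op 1: fork(P0) -> P1. 3 ppages; refcounts: pp0:2 pp1:2 pp2:2
Op 2: fork(P1) -> P2. 3 ppages; refcounts: pp0:3 pp1:3 pp2:3
Op 3: read(P1, v1) -> 49. No state change.
Op 4: fork(P0) -> P3. 3 ppages; refcounts: pp0:4 pp1:4 pp2:4
Op 5: write(P3, v2, 156). refcount(pp2)=4>1 -> COPY to pp3. 4 ppages; refcounts: pp0:4 pp1:4 pp2:3 pp3:1
Op 6: write(P3, v0, 134). refcount(pp0)=4>1 -> COPY to pp4. 5 ppages; refcounts: pp0:3 pp1:4 pp2:3 pp3:1 pp4:1
Op 7: write(P3, v2, 175). refcount(pp3)=1 -> write in place. 5 ppages; refcounts: pp0:3 pp1:4 pp2:3 pp3:1 pp4:1
Op 8: read(P2, v1) -> 49. No state change.

Answer: 5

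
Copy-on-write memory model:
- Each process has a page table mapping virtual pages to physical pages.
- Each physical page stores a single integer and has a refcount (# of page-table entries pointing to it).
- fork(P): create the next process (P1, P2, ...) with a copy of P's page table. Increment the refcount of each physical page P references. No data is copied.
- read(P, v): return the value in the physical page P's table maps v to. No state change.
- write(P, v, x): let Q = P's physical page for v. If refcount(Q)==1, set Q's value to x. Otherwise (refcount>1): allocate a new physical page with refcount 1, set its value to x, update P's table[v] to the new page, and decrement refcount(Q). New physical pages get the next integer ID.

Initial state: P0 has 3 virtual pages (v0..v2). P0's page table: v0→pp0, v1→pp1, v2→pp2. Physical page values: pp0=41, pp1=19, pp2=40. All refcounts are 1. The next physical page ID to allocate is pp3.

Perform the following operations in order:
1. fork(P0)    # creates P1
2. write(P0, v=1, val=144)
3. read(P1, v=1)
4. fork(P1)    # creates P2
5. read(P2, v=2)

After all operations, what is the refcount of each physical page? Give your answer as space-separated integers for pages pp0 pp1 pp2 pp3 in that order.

Op 1: fork(P0) -> P1. 3 ppages; refcounts: pp0:2 pp1:2 pp2:2
Op 2: write(P0, v1, 144). refcount(pp1)=2>1 -> COPY to pp3. 4 ppages; refcounts: pp0:2 pp1:1 pp2:2 pp3:1
Op 3: read(P1, v1) -> 19. No state change.
Op 4: fork(P1) -> P2. 4 ppages; refcounts: pp0:3 pp1:2 pp2:3 pp3:1
Op 5: read(P2, v2) -> 40. No state change.

Answer: 3 2 3 1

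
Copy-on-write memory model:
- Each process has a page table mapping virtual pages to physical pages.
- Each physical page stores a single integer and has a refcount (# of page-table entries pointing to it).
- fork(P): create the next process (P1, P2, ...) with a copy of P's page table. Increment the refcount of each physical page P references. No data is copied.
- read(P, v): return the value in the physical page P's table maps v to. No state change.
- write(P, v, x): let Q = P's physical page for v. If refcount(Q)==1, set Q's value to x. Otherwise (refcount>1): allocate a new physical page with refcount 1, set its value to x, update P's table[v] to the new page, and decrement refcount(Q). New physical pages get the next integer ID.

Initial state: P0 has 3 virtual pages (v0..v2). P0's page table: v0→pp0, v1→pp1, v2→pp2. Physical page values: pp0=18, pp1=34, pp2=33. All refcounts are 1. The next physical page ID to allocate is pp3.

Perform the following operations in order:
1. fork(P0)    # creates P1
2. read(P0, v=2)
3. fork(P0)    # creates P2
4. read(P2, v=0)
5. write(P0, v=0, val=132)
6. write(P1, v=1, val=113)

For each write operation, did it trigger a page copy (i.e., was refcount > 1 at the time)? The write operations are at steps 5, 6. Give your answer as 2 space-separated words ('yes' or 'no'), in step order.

Op 1: fork(P0) -> P1. 3 ppages; refcounts: pp0:2 pp1:2 pp2:2
Op 2: read(P0, v2) -> 33. No state change.
Op 3: fork(P0) -> P2. 3 ppages; refcounts: pp0:3 pp1:3 pp2:3
Op 4: read(P2, v0) -> 18. No state change.
Op 5: write(P0, v0, 132). refcount(pp0)=3>1 -> COPY to pp3. 4 ppages; refcounts: pp0:2 pp1:3 pp2:3 pp3:1
Op 6: write(P1, v1, 113). refcount(pp1)=3>1 -> COPY to pp4. 5 ppages; refcounts: pp0:2 pp1:2 pp2:3 pp3:1 pp4:1

yes yes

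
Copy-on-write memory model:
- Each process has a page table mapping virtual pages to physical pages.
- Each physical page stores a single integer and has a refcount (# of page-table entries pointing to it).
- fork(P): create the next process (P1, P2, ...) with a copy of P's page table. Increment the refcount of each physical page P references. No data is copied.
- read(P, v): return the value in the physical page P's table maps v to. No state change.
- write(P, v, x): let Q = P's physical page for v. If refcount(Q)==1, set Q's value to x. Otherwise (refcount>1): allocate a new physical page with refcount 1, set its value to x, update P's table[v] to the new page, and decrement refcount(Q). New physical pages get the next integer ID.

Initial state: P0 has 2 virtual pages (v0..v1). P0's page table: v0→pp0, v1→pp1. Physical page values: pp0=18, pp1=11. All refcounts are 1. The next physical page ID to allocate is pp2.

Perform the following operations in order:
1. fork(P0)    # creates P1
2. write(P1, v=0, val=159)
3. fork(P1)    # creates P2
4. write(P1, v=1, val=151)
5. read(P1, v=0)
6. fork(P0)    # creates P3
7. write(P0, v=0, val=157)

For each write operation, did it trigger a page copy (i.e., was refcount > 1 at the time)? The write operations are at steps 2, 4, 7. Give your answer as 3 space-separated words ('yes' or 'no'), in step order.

Op 1: fork(P0) -> P1. 2 ppages; refcounts: pp0:2 pp1:2
Op 2: write(P1, v0, 159). refcount(pp0)=2>1 -> COPY to pp2. 3 ppages; refcounts: pp0:1 pp1:2 pp2:1
Op 3: fork(P1) -> P2. 3 ppages; refcounts: pp0:1 pp1:3 pp2:2
Op 4: write(P1, v1, 151). refcount(pp1)=3>1 -> COPY to pp3. 4 ppages; refcounts: pp0:1 pp1:2 pp2:2 pp3:1
Op 5: read(P1, v0) -> 159. No state change.
Op 6: fork(P0) -> P3. 4 ppages; refcounts: pp0:2 pp1:3 pp2:2 pp3:1
Op 7: write(P0, v0, 157). refcount(pp0)=2>1 -> COPY to pp4. 5 ppages; refcounts: pp0:1 pp1:3 pp2:2 pp3:1 pp4:1

yes yes yes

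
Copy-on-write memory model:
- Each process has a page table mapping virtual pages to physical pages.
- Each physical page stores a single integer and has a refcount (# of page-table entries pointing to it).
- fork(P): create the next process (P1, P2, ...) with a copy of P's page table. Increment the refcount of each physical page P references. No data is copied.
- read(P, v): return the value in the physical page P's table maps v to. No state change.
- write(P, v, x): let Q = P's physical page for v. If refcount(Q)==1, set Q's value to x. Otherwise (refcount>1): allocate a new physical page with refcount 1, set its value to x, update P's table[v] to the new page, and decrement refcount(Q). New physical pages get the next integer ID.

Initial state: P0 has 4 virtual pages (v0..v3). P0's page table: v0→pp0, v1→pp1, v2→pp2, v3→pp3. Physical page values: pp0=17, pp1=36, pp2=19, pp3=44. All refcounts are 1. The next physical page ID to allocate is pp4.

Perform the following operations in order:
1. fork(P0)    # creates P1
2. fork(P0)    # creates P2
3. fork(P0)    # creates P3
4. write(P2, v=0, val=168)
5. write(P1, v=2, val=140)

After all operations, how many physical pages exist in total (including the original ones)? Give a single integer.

Op 1: fork(P0) -> P1. 4 ppages; refcounts: pp0:2 pp1:2 pp2:2 pp3:2
Op 2: fork(P0) -> P2. 4 ppages; refcounts: pp0:3 pp1:3 pp2:3 pp3:3
Op 3: fork(P0) -> P3. 4 ppages; refcounts: pp0:4 pp1:4 pp2:4 pp3:4
Op 4: write(P2, v0, 168). refcount(pp0)=4>1 -> COPY to pp4. 5 ppages; refcounts: pp0:3 pp1:4 pp2:4 pp3:4 pp4:1
Op 5: write(P1, v2, 140). refcount(pp2)=4>1 -> COPY to pp5. 6 ppages; refcounts: pp0:3 pp1:4 pp2:3 pp3:4 pp4:1 pp5:1

Answer: 6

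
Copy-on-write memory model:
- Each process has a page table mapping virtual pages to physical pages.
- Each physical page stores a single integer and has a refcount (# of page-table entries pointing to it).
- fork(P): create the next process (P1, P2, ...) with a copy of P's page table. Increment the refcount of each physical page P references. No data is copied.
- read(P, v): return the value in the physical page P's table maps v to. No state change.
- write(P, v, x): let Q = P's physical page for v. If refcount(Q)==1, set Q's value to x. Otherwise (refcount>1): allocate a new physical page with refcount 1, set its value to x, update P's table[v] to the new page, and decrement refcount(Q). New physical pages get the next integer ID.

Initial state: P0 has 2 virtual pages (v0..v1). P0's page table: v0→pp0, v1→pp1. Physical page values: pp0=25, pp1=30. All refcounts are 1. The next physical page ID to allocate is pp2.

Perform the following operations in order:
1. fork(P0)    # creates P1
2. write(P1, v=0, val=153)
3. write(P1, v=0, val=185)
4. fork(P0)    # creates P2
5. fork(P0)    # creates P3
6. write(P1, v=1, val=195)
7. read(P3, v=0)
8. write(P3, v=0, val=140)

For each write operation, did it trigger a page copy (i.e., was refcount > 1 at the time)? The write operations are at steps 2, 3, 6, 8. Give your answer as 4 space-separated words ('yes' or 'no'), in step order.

Op 1: fork(P0) -> P1. 2 ppages; refcounts: pp0:2 pp1:2
Op 2: write(P1, v0, 153). refcount(pp0)=2>1 -> COPY to pp2. 3 ppages; refcounts: pp0:1 pp1:2 pp2:1
Op 3: write(P1, v0, 185). refcount(pp2)=1 -> write in place. 3 ppages; refcounts: pp0:1 pp1:2 pp2:1
Op 4: fork(P0) -> P2. 3 ppages; refcounts: pp0:2 pp1:3 pp2:1
Op 5: fork(P0) -> P3. 3 ppages; refcounts: pp0:3 pp1:4 pp2:1
Op 6: write(P1, v1, 195). refcount(pp1)=4>1 -> COPY to pp3. 4 ppages; refcounts: pp0:3 pp1:3 pp2:1 pp3:1
Op 7: read(P3, v0) -> 25. No state change.
Op 8: write(P3, v0, 140). refcount(pp0)=3>1 -> COPY to pp4. 5 ppages; refcounts: pp0:2 pp1:3 pp2:1 pp3:1 pp4:1

yes no yes yes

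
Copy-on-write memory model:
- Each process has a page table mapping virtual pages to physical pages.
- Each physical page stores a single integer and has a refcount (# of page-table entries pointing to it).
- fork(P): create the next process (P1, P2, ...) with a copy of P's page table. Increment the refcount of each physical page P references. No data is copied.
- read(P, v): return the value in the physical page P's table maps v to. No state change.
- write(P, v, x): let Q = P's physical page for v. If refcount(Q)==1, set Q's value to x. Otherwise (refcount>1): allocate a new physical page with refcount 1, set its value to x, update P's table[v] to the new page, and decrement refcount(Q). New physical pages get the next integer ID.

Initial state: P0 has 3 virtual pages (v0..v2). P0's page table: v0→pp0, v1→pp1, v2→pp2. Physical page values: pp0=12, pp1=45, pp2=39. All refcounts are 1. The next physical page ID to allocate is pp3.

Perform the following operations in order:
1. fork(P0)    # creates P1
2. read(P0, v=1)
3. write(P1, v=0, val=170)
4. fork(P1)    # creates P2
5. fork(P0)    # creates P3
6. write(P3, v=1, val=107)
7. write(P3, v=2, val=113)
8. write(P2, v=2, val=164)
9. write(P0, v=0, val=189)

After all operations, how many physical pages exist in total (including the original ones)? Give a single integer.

Answer: 8

Derivation:
Op 1: fork(P0) -> P1. 3 ppages; refcounts: pp0:2 pp1:2 pp2:2
Op 2: read(P0, v1) -> 45. No state change.
Op 3: write(P1, v0, 170). refcount(pp0)=2>1 -> COPY to pp3. 4 ppages; refcounts: pp0:1 pp1:2 pp2:2 pp3:1
Op 4: fork(P1) -> P2. 4 ppages; refcounts: pp0:1 pp1:3 pp2:3 pp3:2
Op 5: fork(P0) -> P3. 4 ppages; refcounts: pp0:2 pp1:4 pp2:4 pp3:2
Op 6: write(P3, v1, 107). refcount(pp1)=4>1 -> COPY to pp4. 5 ppages; refcounts: pp0:2 pp1:3 pp2:4 pp3:2 pp4:1
Op 7: write(P3, v2, 113). refcount(pp2)=4>1 -> COPY to pp5. 6 ppages; refcounts: pp0:2 pp1:3 pp2:3 pp3:2 pp4:1 pp5:1
Op 8: write(P2, v2, 164). refcount(pp2)=3>1 -> COPY to pp6. 7 ppages; refcounts: pp0:2 pp1:3 pp2:2 pp3:2 pp4:1 pp5:1 pp6:1
Op 9: write(P0, v0, 189). refcount(pp0)=2>1 -> COPY to pp7. 8 ppages; refcounts: pp0:1 pp1:3 pp2:2 pp3:2 pp4:1 pp5:1 pp6:1 pp7:1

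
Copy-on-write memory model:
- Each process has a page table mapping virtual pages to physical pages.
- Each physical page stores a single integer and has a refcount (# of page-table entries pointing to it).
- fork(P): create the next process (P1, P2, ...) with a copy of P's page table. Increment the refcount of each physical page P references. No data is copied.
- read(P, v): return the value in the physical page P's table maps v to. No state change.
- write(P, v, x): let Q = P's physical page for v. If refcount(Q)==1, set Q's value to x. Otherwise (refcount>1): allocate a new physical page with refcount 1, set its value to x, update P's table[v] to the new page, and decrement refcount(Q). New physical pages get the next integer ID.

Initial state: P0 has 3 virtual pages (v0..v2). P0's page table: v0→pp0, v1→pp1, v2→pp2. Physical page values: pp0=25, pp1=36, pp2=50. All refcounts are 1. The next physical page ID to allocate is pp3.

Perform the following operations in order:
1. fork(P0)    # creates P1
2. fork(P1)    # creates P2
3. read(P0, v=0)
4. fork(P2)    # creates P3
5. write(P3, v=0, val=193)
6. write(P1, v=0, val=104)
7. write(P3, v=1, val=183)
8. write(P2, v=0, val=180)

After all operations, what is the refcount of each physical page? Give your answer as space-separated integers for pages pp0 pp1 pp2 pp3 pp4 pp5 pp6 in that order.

Op 1: fork(P0) -> P1. 3 ppages; refcounts: pp0:2 pp1:2 pp2:2
Op 2: fork(P1) -> P2. 3 ppages; refcounts: pp0:3 pp1:3 pp2:3
Op 3: read(P0, v0) -> 25. No state change.
Op 4: fork(P2) -> P3. 3 ppages; refcounts: pp0:4 pp1:4 pp2:4
Op 5: write(P3, v0, 193). refcount(pp0)=4>1 -> COPY to pp3. 4 ppages; refcounts: pp0:3 pp1:4 pp2:4 pp3:1
Op 6: write(P1, v0, 104). refcount(pp0)=3>1 -> COPY to pp4. 5 ppages; refcounts: pp0:2 pp1:4 pp2:4 pp3:1 pp4:1
Op 7: write(P3, v1, 183). refcount(pp1)=4>1 -> COPY to pp5. 6 ppages; refcounts: pp0:2 pp1:3 pp2:4 pp3:1 pp4:1 pp5:1
Op 8: write(P2, v0, 180). refcount(pp0)=2>1 -> COPY to pp6. 7 ppages; refcounts: pp0:1 pp1:3 pp2:4 pp3:1 pp4:1 pp5:1 pp6:1

Answer: 1 3 4 1 1 1 1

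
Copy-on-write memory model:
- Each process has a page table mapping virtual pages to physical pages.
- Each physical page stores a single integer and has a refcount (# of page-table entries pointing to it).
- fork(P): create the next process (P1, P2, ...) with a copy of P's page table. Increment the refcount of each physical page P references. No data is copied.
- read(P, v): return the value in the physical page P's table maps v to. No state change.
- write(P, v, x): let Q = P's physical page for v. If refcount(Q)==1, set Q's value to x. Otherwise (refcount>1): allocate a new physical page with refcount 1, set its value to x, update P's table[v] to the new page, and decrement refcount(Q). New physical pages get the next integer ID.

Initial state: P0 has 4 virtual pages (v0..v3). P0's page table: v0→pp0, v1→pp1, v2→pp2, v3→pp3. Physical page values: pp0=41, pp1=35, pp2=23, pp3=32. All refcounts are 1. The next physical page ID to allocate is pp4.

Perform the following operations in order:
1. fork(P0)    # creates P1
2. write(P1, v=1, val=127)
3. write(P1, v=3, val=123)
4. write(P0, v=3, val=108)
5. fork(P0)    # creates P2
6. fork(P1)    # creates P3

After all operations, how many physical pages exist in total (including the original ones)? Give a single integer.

Op 1: fork(P0) -> P1. 4 ppages; refcounts: pp0:2 pp1:2 pp2:2 pp3:2
Op 2: write(P1, v1, 127). refcount(pp1)=2>1 -> COPY to pp4. 5 ppages; refcounts: pp0:2 pp1:1 pp2:2 pp3:2 pp4:1
Op 3: write(P1, v3, 123). refcount(pp3)=2>1 -> COPY to pp5. 6 ppages; refcounts: pp0:2 pp1:1 pp2:2 pp3:1 pp4:1 pp5:1
Op 4: write(P0, v3, 108). refcount(pp3)=1 -> write in place. 6 ppages; refcounts: pp0:2 pp1:1 pp2:2 pp3:1 pp4:1 pp5:1
Op 5: fork(P0) -> P2. 6 ppages; refcounts: pp0:3 pp1:2 pp2:3 pp3:2 pp4:1 pp5:1
Op 6: fork(P1) -> P3. 6 ppages; refcounts: pp0:4 pp1:2 pp2:4 pp3:2 pp4:2 pp5:2

Answer: 6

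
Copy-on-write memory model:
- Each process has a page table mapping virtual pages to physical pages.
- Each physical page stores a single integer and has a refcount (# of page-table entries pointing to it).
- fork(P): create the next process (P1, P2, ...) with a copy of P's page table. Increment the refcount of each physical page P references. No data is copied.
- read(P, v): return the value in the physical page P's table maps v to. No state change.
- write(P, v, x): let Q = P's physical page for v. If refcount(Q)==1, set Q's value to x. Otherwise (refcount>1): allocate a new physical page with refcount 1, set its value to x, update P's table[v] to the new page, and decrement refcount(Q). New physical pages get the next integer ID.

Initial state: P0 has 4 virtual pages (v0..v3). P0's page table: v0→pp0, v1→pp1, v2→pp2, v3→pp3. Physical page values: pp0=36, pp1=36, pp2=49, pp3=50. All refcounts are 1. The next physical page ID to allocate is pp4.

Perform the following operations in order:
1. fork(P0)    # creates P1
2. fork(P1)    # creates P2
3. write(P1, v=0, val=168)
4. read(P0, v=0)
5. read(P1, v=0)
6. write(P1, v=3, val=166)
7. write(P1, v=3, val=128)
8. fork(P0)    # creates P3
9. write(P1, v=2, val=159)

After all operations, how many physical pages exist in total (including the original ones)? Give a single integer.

Op 1: fork(P0) -> P1. 4 ppages; refcounts: pp0:2 pp1:2 pp2:2 pp3:2
Op 2: fork(P1) -> P2. 4 ppages; refcounts: pp0:3 pp1:3 pp2:3 pp3:3
Op 3: write(P1, v0, 168). refcount(pp0)=3>1 -> COPY to pp4. 5 ppages; refcounts: pp0:2 pp1:3 pp2:3 pp3:3 pp4:1
Op 4: read(P0, v0) -> 36. No state change.
Op 5: read(P1, v0) -> 168. No state change.
Op 6: write(P1, v3, 166). refcount(pp3)=3>1 -> COPY to pp5. 6 ppages; refcounts: pp0:2 pp1:3 pp2:3 pp3:2 pp4:1 pp5:1
Op 7: write(P1, v3, 128). refcount(pp5)=1 -> write in place. 6 ppages; refcounts: pp0:2 pp1:3 pp2:3 pp3:2 pp4:1 pp5:1
Op 8: fork(P0) -> P3. 6 ppages; refcounts: pp0:3 pp1:4 pp2:4 pp3:3 pp4:1 pp5:1
Op 9: write(P1, v2, 159). refcount(pp2)=4>1 -> COPY to pp6. 7 ppages; refcounts: pp0:3 pp1:4 pp2:3 pp3:3 pp4:1 pp5:1 pp6:1

Answer: 7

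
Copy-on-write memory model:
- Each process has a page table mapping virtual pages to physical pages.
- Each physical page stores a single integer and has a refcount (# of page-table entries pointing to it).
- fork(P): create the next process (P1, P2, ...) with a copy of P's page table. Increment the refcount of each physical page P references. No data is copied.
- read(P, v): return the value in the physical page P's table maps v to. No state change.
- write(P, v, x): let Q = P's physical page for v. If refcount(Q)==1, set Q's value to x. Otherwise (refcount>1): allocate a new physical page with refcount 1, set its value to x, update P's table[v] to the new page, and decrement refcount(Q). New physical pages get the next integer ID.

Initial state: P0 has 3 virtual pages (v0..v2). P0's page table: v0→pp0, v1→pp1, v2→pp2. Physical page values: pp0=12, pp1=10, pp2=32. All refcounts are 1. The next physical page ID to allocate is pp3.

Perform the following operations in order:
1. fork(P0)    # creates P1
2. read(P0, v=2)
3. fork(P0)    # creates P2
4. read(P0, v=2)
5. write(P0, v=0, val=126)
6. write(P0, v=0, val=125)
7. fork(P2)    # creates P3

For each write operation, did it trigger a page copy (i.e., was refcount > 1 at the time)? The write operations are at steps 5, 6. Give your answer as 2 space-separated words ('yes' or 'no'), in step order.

Op 1: fork(P0) -> P1. 3 ppages; refcounts: pp0:2 pp1:2 pp2:2
Op 2: read(P0, v2) -> 32. No state change.
Op 3: fork(P0) -> P2. 3 ppages; refcounts: pp0:3 pp1:3 pp2:3
Op 4: read(P0, v2) -> 32. No state change.
Op 5: write(P0, v0, 126). refcount(pp0)=3>1 -> COPY to pp3. 4 ppages; refcounts: pp0:2 pp1:3 pp2:3 pp3:1
Op 6: write(P0, v0, 125). refcount(pp3)=1 -> write in place. 4 ppages; refcounts: pp0:2 pp1:3 pp2:3 pp3:1
Op 7: fork(P2) -> P3. 4 ppages; refcounts: pp0:3 pp1:4 pp2:4 pp3:1

yes no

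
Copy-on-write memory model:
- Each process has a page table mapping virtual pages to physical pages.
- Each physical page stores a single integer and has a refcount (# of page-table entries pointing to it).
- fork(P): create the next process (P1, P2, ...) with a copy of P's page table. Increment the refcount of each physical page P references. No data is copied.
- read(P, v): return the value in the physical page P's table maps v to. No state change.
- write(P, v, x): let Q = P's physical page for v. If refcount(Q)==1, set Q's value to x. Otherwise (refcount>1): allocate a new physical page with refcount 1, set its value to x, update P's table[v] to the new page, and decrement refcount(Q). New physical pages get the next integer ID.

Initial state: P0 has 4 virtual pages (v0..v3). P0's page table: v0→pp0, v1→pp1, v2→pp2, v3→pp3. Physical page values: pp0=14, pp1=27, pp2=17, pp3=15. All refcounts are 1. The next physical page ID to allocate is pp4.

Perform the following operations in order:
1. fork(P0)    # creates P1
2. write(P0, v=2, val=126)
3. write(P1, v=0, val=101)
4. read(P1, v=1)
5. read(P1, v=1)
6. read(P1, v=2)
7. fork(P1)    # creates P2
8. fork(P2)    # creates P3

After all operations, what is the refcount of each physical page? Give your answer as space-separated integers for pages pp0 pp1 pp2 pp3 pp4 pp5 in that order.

Op 1: fork(P0) -> P1. 4 ppages; refcounts: pp0:2 pp1:2 pp2:2 pp3:2
Op 2: write(P0, v2, 126). refcount(pp2)=2>1 -> COPY to pp4. 5 ppages; refcounts: pp0:2 pp1:2 pp2:1 pp3:2 pp4:1
Op 3: write(P1, v0, 101). refcount(pp0)=2>1 -> COPY to pp5. 6 ppages; refcounts: pp0:1 pp1:2 pp2:1 pp3:2 pp4:1 pp5:1
Op 4: read(P1, v1) -> 27. No state change.
Op 5: read(P1, v1) -> 27. No state change.
Op 6: read(P1, v2) -> 17. No state change.
Op 7: fork(P1) -> P2. 6 ppages; refcounts: pp0:1 pp1:3 pp2:2 pp3:3 pp4:1 pp5:2
Op 8: fork(P2) -> P3. 6 ppages; refcounts: pp0:1 pp1:4 pp2:3 pp3:4 pp4:1 pp5:3

Answer: 1 4 3 4 1 3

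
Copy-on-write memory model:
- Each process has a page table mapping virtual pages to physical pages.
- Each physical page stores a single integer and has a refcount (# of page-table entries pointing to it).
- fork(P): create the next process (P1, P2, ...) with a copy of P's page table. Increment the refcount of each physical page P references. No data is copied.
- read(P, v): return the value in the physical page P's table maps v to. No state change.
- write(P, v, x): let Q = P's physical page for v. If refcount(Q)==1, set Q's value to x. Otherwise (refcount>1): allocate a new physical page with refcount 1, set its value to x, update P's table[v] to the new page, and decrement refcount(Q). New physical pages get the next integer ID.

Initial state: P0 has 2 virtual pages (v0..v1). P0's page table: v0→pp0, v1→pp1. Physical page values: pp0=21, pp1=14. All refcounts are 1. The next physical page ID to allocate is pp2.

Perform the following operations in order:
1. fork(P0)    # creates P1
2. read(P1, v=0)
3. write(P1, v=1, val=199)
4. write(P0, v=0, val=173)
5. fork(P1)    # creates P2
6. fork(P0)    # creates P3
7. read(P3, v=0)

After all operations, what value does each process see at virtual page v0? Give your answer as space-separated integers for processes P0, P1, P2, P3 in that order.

Op 1: fork(P0) -> P1. 2 ppages; refcounts: pp0:2 pp1:2
Op 2: read(P1, v0) -> 21. No state change.
Op 3: write(P1, v1, 199). refcount(pp1)=2>1 -> COPY to pp2. 3 ppages; refcounts: pp0:2 pp1:1 pp2:1
Op 4: write(P0, v0, 173). refcount(pp0)=2>1 -> COPY to pp3. 4 ppages; refcounts: pp0:1 pp1:1 pp2:1 pp3:1
Op 5: fork(P1) -> P2. 4 ppages; refcounts: pp0:2 pp1:1 pp2:2 pp3:1
Op 6: fork(P0) -> P3. 4 ppages; refcounts: pp0:2 pp1:2 pp2:2 pp3:2
Op 7: read(P3, v0) -> 173. No state change.
P0: v0 -> pp3 = 173
P1: v0 -> pp0 = 21
P2: v0 -> pp0 = 21
P3: v0 -> pp3 = 173

Answer: 173 21 21 173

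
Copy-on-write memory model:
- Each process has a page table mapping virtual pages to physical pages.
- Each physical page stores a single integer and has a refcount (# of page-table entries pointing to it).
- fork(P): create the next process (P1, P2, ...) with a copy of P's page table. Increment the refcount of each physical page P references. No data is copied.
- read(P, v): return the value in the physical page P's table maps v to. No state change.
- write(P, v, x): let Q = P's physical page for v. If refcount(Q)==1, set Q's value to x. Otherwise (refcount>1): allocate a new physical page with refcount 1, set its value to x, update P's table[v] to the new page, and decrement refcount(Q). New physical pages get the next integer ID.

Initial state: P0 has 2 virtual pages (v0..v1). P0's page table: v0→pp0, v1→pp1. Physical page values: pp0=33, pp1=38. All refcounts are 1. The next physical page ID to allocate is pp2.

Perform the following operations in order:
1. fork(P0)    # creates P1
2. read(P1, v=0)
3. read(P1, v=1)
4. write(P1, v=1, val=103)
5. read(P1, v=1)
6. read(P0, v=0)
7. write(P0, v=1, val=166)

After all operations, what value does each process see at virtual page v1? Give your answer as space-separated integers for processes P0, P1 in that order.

Answer: 166 103

Derivation:
Op 1: fork(P0) -> P1. 2 ppages; refcounts: pp0:2 pp1:2
Op 2: read(P1, v0) -> 33. No state change.
Op 3: read(P1, v1) -> 38. No state change.
Op 4: write(P1, v1, 103). refcount(pp1)=2>1 -> COPY to pp2. 3 ppages; refcounts: pp0:2 pp1:1 pp2:1
Op 5: read(P1, v1) -> 103. No state change.
Op 6: read(P0, v0) -> 33. No state change.
Op 7: write(P0, v1, 166). refcount(pp1)=1 -> write in place. 3 ppages; refcounts: pp0:2 pp1:1 pp2:1
P0: v1 -> pp1 = 166
P1: v1 -> pp2 = 103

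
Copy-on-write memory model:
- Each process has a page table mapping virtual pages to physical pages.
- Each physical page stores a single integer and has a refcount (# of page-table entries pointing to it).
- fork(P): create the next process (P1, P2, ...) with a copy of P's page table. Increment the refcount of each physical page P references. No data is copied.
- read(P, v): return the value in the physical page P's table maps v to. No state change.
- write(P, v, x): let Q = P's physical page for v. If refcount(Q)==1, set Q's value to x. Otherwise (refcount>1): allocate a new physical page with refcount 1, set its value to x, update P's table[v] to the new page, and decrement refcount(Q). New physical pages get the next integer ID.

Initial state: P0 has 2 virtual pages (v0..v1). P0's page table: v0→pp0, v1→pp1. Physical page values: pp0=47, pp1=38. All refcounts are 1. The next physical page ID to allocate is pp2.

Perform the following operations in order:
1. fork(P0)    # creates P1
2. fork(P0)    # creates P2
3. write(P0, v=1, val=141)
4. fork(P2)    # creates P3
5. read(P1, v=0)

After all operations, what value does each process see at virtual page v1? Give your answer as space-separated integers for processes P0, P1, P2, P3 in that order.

Op 1: fork(P0) -> P1. 2 ppages; refcounts: pp0:2 pp1:2
Op 2: fork(P0) -> P2. 2 ppages; refcounts: pp0:3 pp1:3
Op 3: write(P0, v1, 141). refcount(pp1)=3>1 -> COPY to pp2. 3 ppages; refcounts: pp0:3 pp1:2 pp2:1
Op 4: fork(P2) -> P3. 3 ppages; refcounts: pp0:4 pp1:3 pp2:1
Op 5: read(P1, v0) -> 47. No state change.
P0: v1 -> pp2 = 141
P1: v1 -> pp1 = 38
P2: v1 -> pp1 = 38
P3: v1 -> pp1 = 38

Answer: 141 38 38 38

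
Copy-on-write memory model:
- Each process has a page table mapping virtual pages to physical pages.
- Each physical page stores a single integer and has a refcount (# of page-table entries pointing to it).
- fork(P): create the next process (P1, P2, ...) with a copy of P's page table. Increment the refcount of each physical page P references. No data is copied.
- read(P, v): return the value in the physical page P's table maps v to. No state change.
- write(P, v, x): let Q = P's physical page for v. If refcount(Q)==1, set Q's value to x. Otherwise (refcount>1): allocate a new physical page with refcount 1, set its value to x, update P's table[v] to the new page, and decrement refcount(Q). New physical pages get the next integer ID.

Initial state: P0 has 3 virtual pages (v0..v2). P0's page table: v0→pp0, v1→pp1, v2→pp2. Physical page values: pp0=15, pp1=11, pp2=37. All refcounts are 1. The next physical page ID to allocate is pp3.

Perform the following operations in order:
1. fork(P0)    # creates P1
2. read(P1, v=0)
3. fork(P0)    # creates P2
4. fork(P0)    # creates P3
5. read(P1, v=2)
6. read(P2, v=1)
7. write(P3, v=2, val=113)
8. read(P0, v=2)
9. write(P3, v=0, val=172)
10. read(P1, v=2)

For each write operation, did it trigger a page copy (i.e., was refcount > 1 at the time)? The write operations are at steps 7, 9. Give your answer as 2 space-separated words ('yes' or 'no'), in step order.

Op 1: fork(P0) -> P1. 3 ppages; refcounts: pp0:2 pp1:2 pp2:2
Op 2: read(P1, v0) -> 15. No state change.
Op 3: fork(P0) -> P2. 3 ppages; refcounts: pp0:3 pp1:3 pp2:3
Op 4: fork(P0) -> P3. 3 ppages; refcounts: pp0:4 pp1:4 pp2:4
Op 5: read(P1, v2) -> 37. No state change.
Op 6: read(P2, v1) -> 11. No state change.
Op 7: write(P3, v2, 113). refcount(pp2)=4>1 -> COPY to pp3. 4 ppages; refcounts: pp0:4 pp1:4 pp2:3 pp3:1
Op 8: read(P0, v2) -> 37. No state change.
Op 9: write(P3, v0, 172). refcount(pp0)=4>1 -> COPY to pp4. 5 ppages; refcounts: pp0:3 pp1:4 pp2:3 pp3:1 pp4:1
Op 10: read(P1, v2) -> 37. No state change.

yes yes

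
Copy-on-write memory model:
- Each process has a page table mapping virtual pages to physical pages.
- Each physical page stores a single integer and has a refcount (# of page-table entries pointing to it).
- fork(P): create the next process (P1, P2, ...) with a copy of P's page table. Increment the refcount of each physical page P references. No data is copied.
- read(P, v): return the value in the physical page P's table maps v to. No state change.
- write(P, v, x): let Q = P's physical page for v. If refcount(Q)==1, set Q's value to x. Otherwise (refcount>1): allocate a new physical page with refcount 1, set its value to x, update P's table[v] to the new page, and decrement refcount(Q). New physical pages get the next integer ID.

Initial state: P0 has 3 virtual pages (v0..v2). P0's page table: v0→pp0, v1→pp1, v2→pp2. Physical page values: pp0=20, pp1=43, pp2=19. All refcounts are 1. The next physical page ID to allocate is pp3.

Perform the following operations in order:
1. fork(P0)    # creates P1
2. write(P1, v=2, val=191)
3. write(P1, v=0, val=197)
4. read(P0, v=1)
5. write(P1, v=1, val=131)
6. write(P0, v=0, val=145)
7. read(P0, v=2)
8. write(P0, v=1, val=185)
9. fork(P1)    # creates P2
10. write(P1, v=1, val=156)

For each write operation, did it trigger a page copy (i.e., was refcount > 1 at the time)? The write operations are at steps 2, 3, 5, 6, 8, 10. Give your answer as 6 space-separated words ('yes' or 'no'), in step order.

Op 1: fork(P0) -> P1. 3 ppages; refcounts: pp0:2 pp1:2 pp2:2
Op 2: write(P1, v2, 191). refcount(pp2)=2>1 -> COPY to pp3. 4 ppages; refcounts: pp0:2 pp1:2 pp2:1 pp3:1
Op 3: write(P1, v0, 197). refcount(pp0)=2>1 -> COPY to pp4. 5 ppages; refcounts: pp0:1 pp1:2 pp2:1 pp3:1 pp4:1
Op 4: read(P0, v1) -> 43. No state change.
Op 5: write(P1, v1, 131). refcount(pp1)=2>1 -> COPY to pp5. 6 ppages; refcounts: pp0:1 pp1:1 pp2:1 pp3:1 pp4:1 pp5:1
Op 6: write(P0, v0, 145). refcount(pp0)=1 -> write in place. 6 ppages; refcounts: pp0:1 pp1:1 pp2:1 pp3:1 pp4:1 pp5:1
Op 7: read(P0, v2) -> 19. No state change.
Op 8: write(P0, v1, 185). refcount(pp1)=1 -> write in place. 6 ppages; refcounts: pp0:1 pp1:1 pp2:1 pp3:1 pp4:1 pp5:1
Op 9: fork(P1) -> P2. 6 ppages; refcounts: pp0:1 pp1:1 pp2:1 pp3:2 pp4:2 pp5:2
Op 10: write(P1, v1, 156). refcount(pp5)=2>1 -> COPY to pp6. 7 ppages; refcounts: pp0:1 pp1:1 pp2:1 pp3:2 pp4:2 pp5:1 pp6:1

yes yes yes no no yes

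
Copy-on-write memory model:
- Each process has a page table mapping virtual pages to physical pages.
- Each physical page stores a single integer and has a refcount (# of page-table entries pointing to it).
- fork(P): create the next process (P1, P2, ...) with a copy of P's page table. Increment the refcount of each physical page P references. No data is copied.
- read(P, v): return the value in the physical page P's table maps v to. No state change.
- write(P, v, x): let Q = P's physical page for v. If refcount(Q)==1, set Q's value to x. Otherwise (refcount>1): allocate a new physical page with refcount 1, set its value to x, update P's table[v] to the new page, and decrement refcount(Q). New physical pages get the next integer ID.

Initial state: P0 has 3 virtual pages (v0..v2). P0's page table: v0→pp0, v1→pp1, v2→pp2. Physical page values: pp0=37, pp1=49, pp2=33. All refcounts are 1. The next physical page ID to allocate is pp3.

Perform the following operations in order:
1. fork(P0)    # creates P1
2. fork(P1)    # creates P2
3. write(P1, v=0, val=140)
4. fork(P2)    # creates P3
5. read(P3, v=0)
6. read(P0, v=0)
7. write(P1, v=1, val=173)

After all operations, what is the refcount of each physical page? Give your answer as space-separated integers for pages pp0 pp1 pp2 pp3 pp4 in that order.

Answer: 3 3 4 1 1

Derivation:
Op 1: fork(P0) -> P1. 3 ppages; refcounts: pp0:2 pp1:2 pp2:2
Op 2: fork(P1) -> P2. 3 ppages; refcounts: pp0:3 pp1:3 pp2:3
Op 3: write(P1, v0, 140). refcount(pp0)=3>1 -> COPY to pp3. 4 ppages; refcounts: pp0:2 pp1:3 pp2:3 pp3:1
Op 4: fork(P2) -> P3. 4 ppages; refcounts: pp0:3 pp1:4 pp2:4 pp3:1
Op 5: read(P3, v0) -> 37. No state change.
Op 6: read(P0, v0) -> 37. No state change.
Op 7: write(P1, v1, 173). refcount(pp1)=4>1 -> COPY to pp4. 5 ppages; refcounts: pp0:3 pp1:3 pp2:4 pp3:1 pp4:1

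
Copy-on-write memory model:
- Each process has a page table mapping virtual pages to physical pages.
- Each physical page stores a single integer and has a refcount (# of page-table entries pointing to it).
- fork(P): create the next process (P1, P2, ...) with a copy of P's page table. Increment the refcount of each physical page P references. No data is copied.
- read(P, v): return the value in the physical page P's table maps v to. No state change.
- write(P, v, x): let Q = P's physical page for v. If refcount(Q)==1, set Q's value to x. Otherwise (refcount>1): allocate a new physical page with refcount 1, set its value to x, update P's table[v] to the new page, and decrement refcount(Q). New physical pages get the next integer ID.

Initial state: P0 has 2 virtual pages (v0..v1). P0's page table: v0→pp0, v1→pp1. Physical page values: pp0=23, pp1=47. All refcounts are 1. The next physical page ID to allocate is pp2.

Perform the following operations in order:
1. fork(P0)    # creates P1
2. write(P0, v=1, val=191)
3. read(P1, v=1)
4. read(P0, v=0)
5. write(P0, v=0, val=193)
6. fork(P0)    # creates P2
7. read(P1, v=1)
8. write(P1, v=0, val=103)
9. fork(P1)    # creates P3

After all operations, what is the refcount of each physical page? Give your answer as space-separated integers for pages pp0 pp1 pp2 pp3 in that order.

Op 1: fork(P0) -> P1. 2 ppages; refcounts: pp0:2 pp1:2
Op 2: write(P0, v1, 191). refcount(pp1)=2>1 -> COPY to pp2. 3 ppages; refcounts: pp0:2 pp1:1 pp2:1
Op 3: read(P1, v1) -> 47. No state change.
Op 4: read(P0, v0) -> 23. No state change.
Op 5: write(P0, v0, 193). refcount(pp0)=2>1 -> COPY to pp3. 4 ppages; refcounts: pp0:1 pp1:1 pp2:1 pp3:1
Op 6: fork(P0) -> P2. 4 ppages; refcounts: pp0:1 pp1:1 pp2:2 pp3:2
Op 7: read(P1, v1) -> 47. No state change.
Op 8: write(P1, v0, 103). refcount(pp0)=1 -> write in place. 4 ppages; refcounts: pp0:1 pp1:1 pp2:2 pp3:2
Op 9: fork(P1) -> P3. 4 ppages; refcounts: pp0:2 pp1:2 pp2:2 pp3:2

Answer: 2 2 2 2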